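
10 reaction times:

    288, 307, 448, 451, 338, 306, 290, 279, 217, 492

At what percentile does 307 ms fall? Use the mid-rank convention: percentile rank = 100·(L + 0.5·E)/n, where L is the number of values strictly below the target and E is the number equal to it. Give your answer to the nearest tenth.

Sorted: 217, 279, 288, 290, 306, 307, 338, 448, 451, 492.
Count below 307: L = 5; count equal: E = 1; n = 10.
Percentile rank = 100·(5 + 0.5·1)/10 = 100·5.5/10 = 55.

55.0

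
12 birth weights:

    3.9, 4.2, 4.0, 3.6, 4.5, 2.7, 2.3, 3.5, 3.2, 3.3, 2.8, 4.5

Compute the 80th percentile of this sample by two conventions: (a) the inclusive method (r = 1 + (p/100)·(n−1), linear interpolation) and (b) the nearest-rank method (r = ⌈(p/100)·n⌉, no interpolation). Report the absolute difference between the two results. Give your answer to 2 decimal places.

Sorted: 2.3, 2.7, 2.8, 3.2, 3.3, 3.5, 3.6, 3.9, 4.0, 4.2, 4.5, 4.5.
n = 12.
(a) r = 9.8; between ranks 9 (4.0) and 10 (4.2): 4.16.
(b) the nearest-rank method: rank 10 → 4.2.
|4.16 − 4.2| = 0.04.

0.04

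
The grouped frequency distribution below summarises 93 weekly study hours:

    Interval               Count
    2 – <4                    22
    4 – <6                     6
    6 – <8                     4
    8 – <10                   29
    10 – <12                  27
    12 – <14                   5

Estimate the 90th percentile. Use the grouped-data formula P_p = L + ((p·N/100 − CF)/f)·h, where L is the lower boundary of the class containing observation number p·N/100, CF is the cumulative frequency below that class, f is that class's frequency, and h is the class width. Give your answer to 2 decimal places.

N = 93; target position k = 90/100 · 93 = 83.7.
Cumulative frequencies: 22, 28, 32, 61, 88, 93.
Observation 83.7 falls in the class 10 – <12.
L = 10, CF = 61, f = 27, h = 2.
P90 = 10 + ((83.7 − 61)/27)·2 = 10 + 1.68148 = 11.6815.

11.68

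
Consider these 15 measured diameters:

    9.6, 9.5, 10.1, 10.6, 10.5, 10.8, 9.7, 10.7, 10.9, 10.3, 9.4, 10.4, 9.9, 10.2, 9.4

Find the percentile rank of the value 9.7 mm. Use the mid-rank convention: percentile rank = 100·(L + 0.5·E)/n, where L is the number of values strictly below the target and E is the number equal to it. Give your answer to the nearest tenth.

30.0

Sorted: 9.4, 9.4, 9.5, 9.6, 9.7, 9.9, 10.1, 10.2, 10.3, 10.4, 10.5, 10.6, 10.7, 10.8, 10.9.
Count below 9.7: L = 4; count equal: E = 1; n = 15.
Percentile rank = 100·(4 + 0.5·1)/15 = 100·4.5/15 = 30.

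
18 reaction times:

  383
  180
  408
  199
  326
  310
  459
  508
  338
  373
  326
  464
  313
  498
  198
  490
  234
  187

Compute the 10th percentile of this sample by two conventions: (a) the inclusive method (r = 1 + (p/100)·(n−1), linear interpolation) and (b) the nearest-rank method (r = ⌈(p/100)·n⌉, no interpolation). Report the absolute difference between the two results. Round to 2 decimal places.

7.70

Sorted: 180, 187, 198, 199, 234, 310, 313, 326, 326, 338, 373, 383, 408, 459, 464, 490, 498, 508.
n = 18.
(a) r = 2.7; between ranks 2 (187) and 3 (198): 194.7.
(b) the nearest-rank method: rank 2 → 187.
|194.7 − 187| = 7.7.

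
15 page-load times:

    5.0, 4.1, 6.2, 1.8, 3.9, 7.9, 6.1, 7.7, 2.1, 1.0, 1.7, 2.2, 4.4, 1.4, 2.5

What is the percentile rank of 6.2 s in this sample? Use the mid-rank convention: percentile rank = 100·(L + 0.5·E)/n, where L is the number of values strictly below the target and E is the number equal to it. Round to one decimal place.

Sorted: 1.0, 1.4, 1.7, 1.8, 2.1, 2.2, 2.5, 3.9, 4.1, 4.4, 5.0, 6.1, 6.2, 7.7, 7.9.
Count below 6.2: L = 12; count equal: E = 1; n = 15.
Percentile rank = 100·(12 + 0.5·1)/15 = 100·12.5/15 = 83.33.

83.3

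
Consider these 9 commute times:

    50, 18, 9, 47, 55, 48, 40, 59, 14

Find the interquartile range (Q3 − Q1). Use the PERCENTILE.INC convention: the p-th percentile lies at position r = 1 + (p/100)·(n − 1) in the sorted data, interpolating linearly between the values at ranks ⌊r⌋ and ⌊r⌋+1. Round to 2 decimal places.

Sorted: 9, 14, 18, 40, 47, 48, 50, 55, 59.
n = 9.
P25: r = 3 (integer) → 18.
P75: r = 7 (integer) → 50.
Difference: 50 − 18 = 32.

32.00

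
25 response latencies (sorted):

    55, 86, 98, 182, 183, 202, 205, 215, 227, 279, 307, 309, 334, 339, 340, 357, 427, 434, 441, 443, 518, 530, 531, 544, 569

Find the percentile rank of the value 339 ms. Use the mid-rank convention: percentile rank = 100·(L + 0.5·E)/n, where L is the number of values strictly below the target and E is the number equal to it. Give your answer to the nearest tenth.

Count below 339: L = 13; count equal: E = 1; n = 25.
Percentile rank = 100·(13 + 0.5·1)/25 = 100·13.5/25 = 54.

54.0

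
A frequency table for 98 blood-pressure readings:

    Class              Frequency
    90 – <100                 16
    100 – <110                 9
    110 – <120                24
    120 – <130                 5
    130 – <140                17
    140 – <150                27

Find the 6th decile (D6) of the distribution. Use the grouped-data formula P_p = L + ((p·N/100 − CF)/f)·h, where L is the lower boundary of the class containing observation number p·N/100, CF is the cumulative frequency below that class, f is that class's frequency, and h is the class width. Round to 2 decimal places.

N = 98; target position k = 60/100 · 98 = 58.8.
Cumulative frequencies: 16, 25, 49, 54, 71, 98.
Observation 58.8 falls in the class 130 – <140.
L = 130, CF = 54, f = 17, h = 10.
P60 = 130 + ((58.8 − 54)/17)·10 = 130 + 2.82353 = 132.824.

132.82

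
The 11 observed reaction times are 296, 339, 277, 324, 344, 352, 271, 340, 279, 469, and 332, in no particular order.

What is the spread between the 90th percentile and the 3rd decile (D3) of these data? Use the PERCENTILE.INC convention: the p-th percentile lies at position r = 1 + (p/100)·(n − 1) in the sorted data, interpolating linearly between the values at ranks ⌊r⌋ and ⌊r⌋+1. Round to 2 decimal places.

56.00

Sorted: 271, 277, 279, 296, 324, 332, 339, 340, 344, 352, 469.
n = 11.
P30: r = 4 (integer) → 296.
P90: r = 10 (integer) → 352.
Difference: 352 − 296 = 56.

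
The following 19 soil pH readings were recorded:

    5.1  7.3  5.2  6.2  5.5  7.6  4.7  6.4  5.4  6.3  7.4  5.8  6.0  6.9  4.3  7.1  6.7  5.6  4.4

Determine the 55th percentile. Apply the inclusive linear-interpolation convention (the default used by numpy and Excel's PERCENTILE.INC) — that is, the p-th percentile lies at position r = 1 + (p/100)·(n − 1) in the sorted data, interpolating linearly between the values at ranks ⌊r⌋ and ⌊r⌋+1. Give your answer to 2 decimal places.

Sorted: 4.3, 4.4, 4.7, 5.1, 5.2, 5.4, 5.5, 5.6, 5.8, 6.0, 6.2, 6.3, 6.4, 6.7, 6.9, 7.1, 7.3, 7.4, 7.6.
n = 19.
r = 1 + (55/100)·(19 − 1) = 1 + 9.9 = 10.9.
Rank 10 is 6.0 and rank 11 is 6.2.
Interpolate: 6.0 + 0.9·(6.2 − 6.0) = 6.0 + 0.9·0.2 = 6.18.

6.18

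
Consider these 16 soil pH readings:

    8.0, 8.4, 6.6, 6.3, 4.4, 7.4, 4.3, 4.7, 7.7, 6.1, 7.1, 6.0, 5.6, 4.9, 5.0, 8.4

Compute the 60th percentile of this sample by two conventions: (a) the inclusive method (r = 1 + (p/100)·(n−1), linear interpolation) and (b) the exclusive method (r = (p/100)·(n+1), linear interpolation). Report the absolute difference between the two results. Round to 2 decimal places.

0.10

Sorted: 4.3, 4.4, 4.7, 4.9, 5.0, 5.6, 6.0, 6.1, 6.3, 6.6, 7.1, 7.4, 7.7, 8.0, 8.4, 8.4.
n = 16.
(a) r = 10 → value at rank 10 = 6.6.
(b) r = 10.2; between ranks 10 (6.6) and 11 (7.1): 6.7.
|6.6 − 6.7| = 0.1.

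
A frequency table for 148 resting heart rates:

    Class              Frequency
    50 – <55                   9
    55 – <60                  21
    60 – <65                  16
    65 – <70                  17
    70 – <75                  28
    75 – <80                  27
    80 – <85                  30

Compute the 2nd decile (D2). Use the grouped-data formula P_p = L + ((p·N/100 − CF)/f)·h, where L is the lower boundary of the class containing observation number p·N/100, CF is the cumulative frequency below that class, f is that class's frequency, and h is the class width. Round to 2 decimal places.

59.90

N = 148; target position k = 20/100 · 148 = 29.6.
Cumulative frequencies: 9, 30, 46, 63, 91, 118, 148.
Observation 29.6 falls in the class 55 – <60.
L = 55, CF = 9, f = 21, h = 5.
P20 = 55 + ((29.6 − 9)/21)·5 = 55 + 4.90476 = 59.9048.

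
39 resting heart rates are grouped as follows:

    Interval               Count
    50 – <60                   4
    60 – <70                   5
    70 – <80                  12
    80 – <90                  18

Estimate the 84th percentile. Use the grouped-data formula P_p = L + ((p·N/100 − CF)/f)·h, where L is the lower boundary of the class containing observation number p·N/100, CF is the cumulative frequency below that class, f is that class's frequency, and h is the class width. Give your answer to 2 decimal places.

N = 39; target position k = 84/100 · 39 = 32.76.
Cumulative frequencies: 4, 9, 21, 39.
Observation 32.76 falls in the class 80 – <90.
L = 80, CF = 21, f = 18, h = 10.
P84 = 80 + ((32.76 − 21)/18)·10 = 80 + 6.53333 = 86.5333.

86.53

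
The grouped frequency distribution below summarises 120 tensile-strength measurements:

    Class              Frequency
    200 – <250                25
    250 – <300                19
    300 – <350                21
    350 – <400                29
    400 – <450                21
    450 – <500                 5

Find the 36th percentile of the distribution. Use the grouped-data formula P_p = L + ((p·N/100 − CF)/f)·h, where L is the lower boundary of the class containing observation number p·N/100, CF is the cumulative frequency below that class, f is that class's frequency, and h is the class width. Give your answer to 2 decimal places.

N = 120; target position k = 36/100 · 120 = 43.2.
Cumulative frequencies: 25, 44, 65, 94, 115, 120.
Observation 43.2 falls in the class 250 – <300.
L = 250, CF = 25, f = 19, h = 50.
P36 = 250 + ((43.2 − 25)/19)·50 = 250 + 47.8947 = 297.895.

297.89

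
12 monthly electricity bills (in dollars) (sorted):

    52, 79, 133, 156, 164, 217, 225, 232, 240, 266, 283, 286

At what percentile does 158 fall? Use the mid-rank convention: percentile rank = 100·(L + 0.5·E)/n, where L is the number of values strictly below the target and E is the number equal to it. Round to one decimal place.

33.3

Count below 158: L = 4; count equal: E = 0; n = 12.
Percentile rank = 100·(4 + 0.5·0)/12 = 100·4/12 = 33.33.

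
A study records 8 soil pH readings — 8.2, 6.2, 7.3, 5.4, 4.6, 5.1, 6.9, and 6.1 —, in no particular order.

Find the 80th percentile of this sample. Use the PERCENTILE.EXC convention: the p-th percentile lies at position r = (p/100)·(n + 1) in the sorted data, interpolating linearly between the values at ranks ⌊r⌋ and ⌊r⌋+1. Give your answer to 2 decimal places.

7.48

Sorted: 4.6, 5.1, 5.4, 6.1, 6.2, 6.9, 7.3, 8.2.
n = 8.
r = (80/100)·(8 + 1) = 7.2.
Rank 7 is 7.3 and rank 8 is 8.2.
Interpolate: 7.3 + 0.2·(8.2 − 7.3) = 7.3 + 0.2·0.9 = 7.48.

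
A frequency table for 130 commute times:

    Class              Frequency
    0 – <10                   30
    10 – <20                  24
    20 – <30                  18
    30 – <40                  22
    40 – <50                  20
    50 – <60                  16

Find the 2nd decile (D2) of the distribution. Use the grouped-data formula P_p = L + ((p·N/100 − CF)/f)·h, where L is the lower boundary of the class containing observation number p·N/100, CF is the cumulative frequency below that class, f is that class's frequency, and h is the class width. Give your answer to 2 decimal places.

N = 130; target position k = 20/100 · 130 = 26.
Cumulative frequencies: 30, 54, 72, 94, 114, 130.
Observation 26 falls in the class 0 – <10.
L = 0, CF = 0, f = 30, h = 10.
P20 = 0 + ((26 − 0)/30)·10 = 0 + 8.66667 = 8.66667.

8.67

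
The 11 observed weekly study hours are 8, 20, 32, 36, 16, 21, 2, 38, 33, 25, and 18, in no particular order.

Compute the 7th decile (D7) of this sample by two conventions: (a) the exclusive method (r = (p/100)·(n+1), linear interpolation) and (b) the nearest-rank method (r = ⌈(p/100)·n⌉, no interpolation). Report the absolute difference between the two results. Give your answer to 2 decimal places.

Sorted: 2, 8, 16, 18, 20, 21, 25, 32, 33, 36, 38.
n = 11.
(a) r = 8.4; between ranks 8 (32) and 9 (33): 32.4.
(b) the nearest-rank method: rank 8 → 32.
|32.4 − 32| = 0.4.

0.40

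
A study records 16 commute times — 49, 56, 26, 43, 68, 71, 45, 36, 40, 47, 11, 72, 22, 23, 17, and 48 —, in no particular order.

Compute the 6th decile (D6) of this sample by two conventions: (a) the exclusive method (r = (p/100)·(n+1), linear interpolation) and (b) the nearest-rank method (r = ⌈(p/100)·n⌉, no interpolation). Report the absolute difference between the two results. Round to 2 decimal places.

Sorted: 11, 17, 22, 23, 26, 36, 40, 43, 45, 47, 48, 49, 56, 68, 71, 72.
n = 16.
(a) r = 10.2; between ranks 10 (47) and 11 (48): 47.2.
(b) the nearest-rank method: rank 10 → 47.
|47.2 − 47| = 0.2.

0.20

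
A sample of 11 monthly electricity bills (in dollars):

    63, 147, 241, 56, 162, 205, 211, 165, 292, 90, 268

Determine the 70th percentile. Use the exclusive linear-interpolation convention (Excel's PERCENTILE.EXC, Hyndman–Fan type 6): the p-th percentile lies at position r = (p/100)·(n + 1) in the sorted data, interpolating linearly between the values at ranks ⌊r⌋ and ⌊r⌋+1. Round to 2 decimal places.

Sorted: 56, 63, 90, 147, 162, 165, 205, 211, 241, 268, 292.
n = 11.
r = (70/100)·(11 + 1) = 8.4.
Rank 8 is 211 and rank 9 is 241.
Interpolate: 211 + 0.4·(241 − 211) = 211 + 0.4·30 = 223.

223.00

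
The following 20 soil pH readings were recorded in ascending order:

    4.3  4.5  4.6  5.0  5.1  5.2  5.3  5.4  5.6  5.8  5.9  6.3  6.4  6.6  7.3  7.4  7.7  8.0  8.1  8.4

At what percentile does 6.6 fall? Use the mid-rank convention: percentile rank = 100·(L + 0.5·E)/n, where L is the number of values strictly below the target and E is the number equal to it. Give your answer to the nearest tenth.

Count below 6.6: L = 13; count equal: E = 1; n = 20.
Percentile rank = 100·(13 + 0.5·1)/20 = 100·13.5/20 = 67.5.

67.5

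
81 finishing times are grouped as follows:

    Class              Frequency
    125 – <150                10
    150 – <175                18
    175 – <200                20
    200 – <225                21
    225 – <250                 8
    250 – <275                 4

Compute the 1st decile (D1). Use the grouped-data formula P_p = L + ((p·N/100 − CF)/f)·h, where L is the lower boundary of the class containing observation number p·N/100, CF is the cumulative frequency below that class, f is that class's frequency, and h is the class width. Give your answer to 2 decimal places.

145.25

N = 81; target position k = 10/100 · 81 = 8.1.
Cumulative frequencies: 10, 28, 48, 69, 77, 81.
Observation 8.1 falls in the class 125 – <150.
L = 125, CF = 0, f = 10, h = 25.
P10 = 125 + ((8.1 − 0)/10)·25 = 125 + 20.25 = 145.25.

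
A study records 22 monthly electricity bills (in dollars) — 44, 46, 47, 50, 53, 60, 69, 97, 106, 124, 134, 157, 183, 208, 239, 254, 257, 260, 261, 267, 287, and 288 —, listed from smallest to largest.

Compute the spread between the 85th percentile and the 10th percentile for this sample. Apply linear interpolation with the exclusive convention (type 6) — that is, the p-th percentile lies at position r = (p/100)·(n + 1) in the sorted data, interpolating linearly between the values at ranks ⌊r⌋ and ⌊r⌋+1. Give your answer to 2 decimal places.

n = 22.
P10: r = 2.3; ranks 2–3 are 46, 47; interpolating gives 46.3.
P85: r = 19.55; ranks 19–20 are 261, 267; interpolating gives 264.3.
Difference: 264.3 − 46.3 = 218.

218.00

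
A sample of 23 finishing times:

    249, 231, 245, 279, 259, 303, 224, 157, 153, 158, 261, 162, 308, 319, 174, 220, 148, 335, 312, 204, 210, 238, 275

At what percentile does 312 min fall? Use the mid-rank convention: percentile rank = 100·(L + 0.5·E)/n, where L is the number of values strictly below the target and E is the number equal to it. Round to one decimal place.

Sorted: 148, 153, 157, 158, 162, 174, 204, 210, 220, 224, 231, 238, 245, 249, 259, 261, 275, 279, 303, 308, 312, 319, 335.
Count below 312: L = 20; count equal: E = 1; n = 23.
Percentile rank = 100·(20 + 0.5·1)/23 = 100·20.5/23 = 89.13.

89.1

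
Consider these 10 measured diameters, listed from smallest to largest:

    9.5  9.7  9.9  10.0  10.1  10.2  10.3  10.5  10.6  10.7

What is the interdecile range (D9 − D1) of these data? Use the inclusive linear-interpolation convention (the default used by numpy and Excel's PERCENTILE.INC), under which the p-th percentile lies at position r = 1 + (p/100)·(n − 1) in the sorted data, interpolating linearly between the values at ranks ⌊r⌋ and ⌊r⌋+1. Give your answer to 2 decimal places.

0.93

n = 10.
P10: r = 1.9; ranks 1–2 are 9.5, 9.7; interpolating gives 9.68.
P90: r = 9.1; ranks 9–10 are 10.6, 10.7; interpolating gives 10.61.
Difference: 10.61 − 9.68 = 0.93.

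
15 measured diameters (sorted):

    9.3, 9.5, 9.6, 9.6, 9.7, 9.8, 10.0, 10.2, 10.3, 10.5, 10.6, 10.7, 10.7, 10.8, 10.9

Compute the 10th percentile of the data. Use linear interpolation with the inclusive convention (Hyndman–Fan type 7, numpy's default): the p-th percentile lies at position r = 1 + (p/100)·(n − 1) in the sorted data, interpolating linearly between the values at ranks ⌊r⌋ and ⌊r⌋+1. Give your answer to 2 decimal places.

n = 15.
r = 1 + (10/100)·(15 − 1) = 1 + 1.4 = 2.4.
Rank 2 is 9.5 and rank 3 is 9.6.
Interpolate: 9.5 + 0.4·(9.6 − 9.5) = 9.5 + 0.4·0.1 = 9.54.

9.54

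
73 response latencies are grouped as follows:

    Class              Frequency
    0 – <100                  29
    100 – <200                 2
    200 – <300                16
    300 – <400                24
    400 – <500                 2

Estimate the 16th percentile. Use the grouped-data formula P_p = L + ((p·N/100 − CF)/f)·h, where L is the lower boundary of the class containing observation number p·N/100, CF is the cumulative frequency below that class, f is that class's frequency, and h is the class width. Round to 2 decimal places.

40.28

N = 73; target position k = 16/100 · 73 = 11.68.
Cumulative frequencies: 29, 31, 47, 71, 73.
Observation 11.68 falls in the class 0 – <100.
L = 0, CF = 0, f = 29, h = 100.
P16 = 0 + ((11.68 − 0)/29)·100 = 0 + 40.2759 = 40.2759.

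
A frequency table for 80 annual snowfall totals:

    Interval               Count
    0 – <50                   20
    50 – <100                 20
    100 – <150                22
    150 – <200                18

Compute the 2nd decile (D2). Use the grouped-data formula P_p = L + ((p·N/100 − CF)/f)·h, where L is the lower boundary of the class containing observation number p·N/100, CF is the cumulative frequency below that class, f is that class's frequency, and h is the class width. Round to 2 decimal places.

40.00

N = 80; target position k = 20/100 · 80 = 16.
Cumulative frequencies: 20, 40, 62, 80.
Observation 16 falls in the class 0 – <50.
L = 0, CF = 0, f = 20, h = 50.
P20 = 0 + ((16 − 0)/20)·50 = 0 + 40 = 40.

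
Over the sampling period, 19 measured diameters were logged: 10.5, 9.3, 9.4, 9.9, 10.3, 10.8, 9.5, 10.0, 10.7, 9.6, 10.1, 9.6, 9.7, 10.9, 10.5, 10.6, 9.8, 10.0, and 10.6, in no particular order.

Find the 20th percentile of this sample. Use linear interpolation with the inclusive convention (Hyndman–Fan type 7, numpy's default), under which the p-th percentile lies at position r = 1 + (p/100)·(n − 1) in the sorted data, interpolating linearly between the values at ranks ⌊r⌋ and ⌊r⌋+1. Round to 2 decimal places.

Sorted: 9.3, 9.4, 9.5, 9.6, 9.6, 9.7, 9.8, 9.9, 10.0, 10.0, 10.1, 10.3, 10.5, 10.5, 10.6, 10.6, 10.7, 10.8, 10.9.
n = 19.
r = 1 + (20/100)·(19 − 1) = 1 + 3.6 = 4.6.
Rank 4 is 9.6 and rank 5 is 9.6.
Interpolate: 9.6 + 0.6·(9.6 − 9.6) = 9.6 + 0.6·0 = 9.6.

9.60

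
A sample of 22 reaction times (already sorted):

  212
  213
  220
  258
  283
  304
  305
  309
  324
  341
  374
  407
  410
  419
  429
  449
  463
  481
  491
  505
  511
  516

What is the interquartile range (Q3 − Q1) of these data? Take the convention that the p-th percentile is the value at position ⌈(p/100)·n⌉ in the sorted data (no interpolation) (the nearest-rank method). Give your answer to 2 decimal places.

159.00

n = 22.
P25: rank ⌈25/100·22⌉ = 6 → 304.
P75: rank ⌈75/100·22⌉ = 17 → 463.
Difference: 463 − 304 = 159.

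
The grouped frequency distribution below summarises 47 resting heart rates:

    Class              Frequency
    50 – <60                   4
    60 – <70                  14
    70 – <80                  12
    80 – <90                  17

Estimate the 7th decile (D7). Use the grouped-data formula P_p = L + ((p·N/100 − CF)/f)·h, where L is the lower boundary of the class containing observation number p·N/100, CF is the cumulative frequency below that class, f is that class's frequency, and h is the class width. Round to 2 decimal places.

N = 47; target position k = 70/100 · 47 = 32.9.
Cumulative frequencies: 4, 18, 30, 47.
Observation 32.9 falls in the class 80 – <90.
L = 80, CF = 30, f = 17, h = 10.
P70 = 80 + ((32.9 − 30)/17)·10 = 80 + 1.70588 = 81.7059.

81.71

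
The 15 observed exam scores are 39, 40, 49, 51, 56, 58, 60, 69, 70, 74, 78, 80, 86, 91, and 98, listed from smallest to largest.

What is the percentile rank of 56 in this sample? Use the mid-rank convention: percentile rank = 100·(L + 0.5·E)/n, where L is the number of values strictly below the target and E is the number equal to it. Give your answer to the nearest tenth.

30.0

Count below 56: L = 4; count equal: E = 1; n = 15.
Percentile rank = 100·(4 + 0.5·1)/15 = 100·4.5/15 = 30.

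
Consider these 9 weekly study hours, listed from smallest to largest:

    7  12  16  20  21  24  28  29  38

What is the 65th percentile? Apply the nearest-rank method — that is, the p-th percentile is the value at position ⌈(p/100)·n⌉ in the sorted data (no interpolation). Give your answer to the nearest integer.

24

n = 9.
Position = ⌈65/100 · 9⌉ = ⌈5.85⌉ = 6.
The value at rank 6 is 24.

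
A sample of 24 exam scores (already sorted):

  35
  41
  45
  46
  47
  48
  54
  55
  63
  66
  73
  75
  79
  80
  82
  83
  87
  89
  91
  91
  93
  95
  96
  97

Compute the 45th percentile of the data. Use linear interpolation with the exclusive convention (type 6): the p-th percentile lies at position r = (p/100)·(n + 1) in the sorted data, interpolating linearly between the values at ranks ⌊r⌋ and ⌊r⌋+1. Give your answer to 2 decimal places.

73.50

n = 24.
r = (45/100)·(24 + 1) = 11.25.
Rank 11 is 73 and rank 12 is 75.
Interpolate: 73 + 0.25·(75 − 73) = 73 + 0.25·2 = 73.5.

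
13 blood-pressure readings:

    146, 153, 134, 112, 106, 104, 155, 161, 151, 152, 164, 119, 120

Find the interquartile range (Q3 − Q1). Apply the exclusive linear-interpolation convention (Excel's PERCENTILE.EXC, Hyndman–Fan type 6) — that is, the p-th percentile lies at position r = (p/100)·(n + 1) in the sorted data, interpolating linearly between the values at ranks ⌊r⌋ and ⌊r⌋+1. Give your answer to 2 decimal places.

38.50

Sorted: 104, 106, 112, 119, 120, 134, 146, 151, 152, 153, 155, 161, 164.
n = 13.
P25: r = 3.5; ranks 3–4 are 112, 119; interpolating gives 115.5.
P75: r = 10.5; ranks 10–11 are 153, 155; interpolating gives 154.
Difference: 154 − 115.5 = 38.5.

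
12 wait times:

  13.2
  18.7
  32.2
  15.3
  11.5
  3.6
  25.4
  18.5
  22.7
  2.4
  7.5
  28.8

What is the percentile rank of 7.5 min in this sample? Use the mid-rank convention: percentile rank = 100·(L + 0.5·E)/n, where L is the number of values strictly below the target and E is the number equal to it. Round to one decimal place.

20.8

Sorted: 2.4, 3.6, 7.5, 11.5, 13.2, 15.3, 18.5, 18.7, 22.7, 25.4, 28.8, 32.2.
Count below 7.5: L = 2; count equal: E = 1; n = 12.
Percentile rank = 100·(2 + 0.5·1)/12 = 100·2.5/12 = 20.83.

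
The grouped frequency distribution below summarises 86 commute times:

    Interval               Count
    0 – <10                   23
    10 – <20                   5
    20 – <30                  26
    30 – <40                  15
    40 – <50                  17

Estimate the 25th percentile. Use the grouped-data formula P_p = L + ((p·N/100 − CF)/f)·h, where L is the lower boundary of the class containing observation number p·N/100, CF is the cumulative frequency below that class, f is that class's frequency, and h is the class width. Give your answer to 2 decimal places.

9.35

N = 86; target position k = 25/100 · 86 = 21.5.
Cumulative frequencies: 23, 28, 54, 69, 86.
Observation 21.5 falls in the class 0 – <10.
L = 0, CF = 0, f = 23, h = 10.
P25 = 0 + ((21.5 − 0)/23)·10 = 0 + 9.34783 = 9.34783.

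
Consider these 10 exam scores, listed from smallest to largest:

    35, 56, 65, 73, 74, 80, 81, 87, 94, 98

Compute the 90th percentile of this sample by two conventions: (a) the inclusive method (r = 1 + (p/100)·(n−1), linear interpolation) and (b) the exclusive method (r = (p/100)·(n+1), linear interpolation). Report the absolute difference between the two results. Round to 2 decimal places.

n = 10.
(a) r = 9.1; between ranks 9 (94) and 10 (98): 94.4.
(b) r = 9.9; between ranks 9 (94) and 10 (98): 97.6.
|94.4 − 97.6| = 3.2.

3.20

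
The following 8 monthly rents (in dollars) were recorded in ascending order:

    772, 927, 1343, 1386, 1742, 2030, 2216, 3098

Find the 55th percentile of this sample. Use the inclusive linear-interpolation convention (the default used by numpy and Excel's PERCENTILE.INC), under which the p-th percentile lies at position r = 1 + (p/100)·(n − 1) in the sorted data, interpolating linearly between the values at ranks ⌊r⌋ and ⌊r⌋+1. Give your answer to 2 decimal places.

1688.60

n = 8.
r = 1 + (55/100)·(8 − 1) = 1 + 3.85 = 4.85.
Rank 4 is 1386 and rank 5 is 1742.
Interpolate: 1386 + 0.85·(1742 − 1386) = 1386 + 0.85·356 = 1688.6.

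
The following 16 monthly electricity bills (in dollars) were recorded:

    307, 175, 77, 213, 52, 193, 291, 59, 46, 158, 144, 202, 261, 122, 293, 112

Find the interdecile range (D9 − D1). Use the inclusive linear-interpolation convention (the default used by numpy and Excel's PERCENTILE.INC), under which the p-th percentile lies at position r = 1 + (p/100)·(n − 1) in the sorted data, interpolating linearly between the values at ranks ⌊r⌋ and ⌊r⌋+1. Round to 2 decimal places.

236.50

Sorted: 46, 52, 59, 77, 112, 122, 144, 158, 175, 193, 202, 213, 261, 291, 293, 307.
n = 16.
P10: r = 2.5; ranks 2–3 are 52, 59; interpolating gives 55.5.
P90: r = 14.5; ranks 14–15 are 291, 293; interpolating gives 292.
Difference: 292 − 55.5 = 236.5.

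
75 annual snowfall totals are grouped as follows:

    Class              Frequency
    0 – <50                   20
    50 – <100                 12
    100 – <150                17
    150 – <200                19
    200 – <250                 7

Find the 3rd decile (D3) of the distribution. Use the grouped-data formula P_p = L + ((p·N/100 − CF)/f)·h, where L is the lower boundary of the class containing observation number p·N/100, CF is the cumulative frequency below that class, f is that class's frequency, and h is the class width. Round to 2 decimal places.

60.42

N = 75; target position k = 30/100 · 75 = 22.5.
Cumulative frequencies: 20, 32, 49, 68, 75.
Observation 22.5 falls in the class 50 – <100.
L = 50, CF = 20, f = 12, h = 50.
P30 = 50 + ((22.5 − 20)/12)·50 = 50 + 10.4167 = 60.4167.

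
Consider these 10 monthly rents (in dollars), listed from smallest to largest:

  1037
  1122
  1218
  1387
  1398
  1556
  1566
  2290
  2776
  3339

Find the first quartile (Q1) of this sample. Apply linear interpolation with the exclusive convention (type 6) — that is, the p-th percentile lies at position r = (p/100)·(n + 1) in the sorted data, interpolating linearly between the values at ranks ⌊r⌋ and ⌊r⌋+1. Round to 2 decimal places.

n = 10.
r = (25/100)·(10 + 1) = 2.75.
Rank 2 is 1122 and rank 3 is 1218.
Interpolate: 1122 + 0.75·(1218 − 1122) = 1122 + 0.75·96 = 1194.

1194.00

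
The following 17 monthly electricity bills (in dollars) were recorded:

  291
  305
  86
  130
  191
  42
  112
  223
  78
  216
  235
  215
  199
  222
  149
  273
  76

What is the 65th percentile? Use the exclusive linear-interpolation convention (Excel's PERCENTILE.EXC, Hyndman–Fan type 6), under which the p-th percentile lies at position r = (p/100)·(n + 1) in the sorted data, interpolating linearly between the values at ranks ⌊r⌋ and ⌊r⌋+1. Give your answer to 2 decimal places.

Sorted: 42, 76, 78, 86, 112, 130, 149, 191, 199, 215, 216, 222, 223, 235, 273, 291, 305.
n = 17.
r = (65/100)·(17 + 1) = 11.7.
Rank 11 is 216 and rank 12 is 222.
Interpolate: 216 + 0.7·(222 − 216) = 216 + 0.7·6 = 220.2.

220.20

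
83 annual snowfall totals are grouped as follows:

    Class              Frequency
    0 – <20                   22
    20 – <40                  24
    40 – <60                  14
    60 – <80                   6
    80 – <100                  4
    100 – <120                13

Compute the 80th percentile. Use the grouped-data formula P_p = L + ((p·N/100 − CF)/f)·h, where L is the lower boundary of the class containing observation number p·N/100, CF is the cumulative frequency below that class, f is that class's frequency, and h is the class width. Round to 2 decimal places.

N = 83; target position k = 80/100 · 83 = 66.4.
Cumulative frequencies: 22, 46, 60, 66, 70, 83.
Observation 66.4 falls in the class 80 – <100.
L = 80, CF = 66, f = 4, h = 20.
P80 = 80 + ((66.4 − 66)/4)·20 = 80 + 2 = 82.

82.00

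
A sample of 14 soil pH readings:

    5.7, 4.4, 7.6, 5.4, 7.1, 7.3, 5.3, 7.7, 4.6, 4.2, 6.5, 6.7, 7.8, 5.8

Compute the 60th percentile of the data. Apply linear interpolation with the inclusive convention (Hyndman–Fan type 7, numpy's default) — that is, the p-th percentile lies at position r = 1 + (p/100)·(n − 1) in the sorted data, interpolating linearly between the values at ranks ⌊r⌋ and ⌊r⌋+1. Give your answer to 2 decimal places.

6.66

Sorted: 4.2, 4.4, 4.6, 5.3, 5.4, 5.7, 5.8, 6.5, 6.7, 7.1, 7.3, 7.6, 7.7, 7.8.
n = 14.
r = 1 + (60/100)·(14 − 1) = 1 + 7.8 = 8.8.
Rank 8 is 6.5 and rank 9 is 6.7.
Interpolate: 6.5 + 0.8·(6.7 − 6.5) = 6.5 + 0.8·0.2 = 6.66.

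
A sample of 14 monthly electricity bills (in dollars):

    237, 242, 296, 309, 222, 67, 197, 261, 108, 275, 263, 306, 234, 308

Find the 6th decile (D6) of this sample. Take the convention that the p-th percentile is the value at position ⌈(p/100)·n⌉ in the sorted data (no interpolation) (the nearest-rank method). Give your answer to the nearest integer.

Sorted: 67, 108, 197, 222, 234, 237, 242, 261, 263, 275, 296, 306, 308, 309.
n = 14.
Position = ⌈60/100 · 14⌉ = ⌈8.4⌉ = 9.
The value at rank 9 is 263.

263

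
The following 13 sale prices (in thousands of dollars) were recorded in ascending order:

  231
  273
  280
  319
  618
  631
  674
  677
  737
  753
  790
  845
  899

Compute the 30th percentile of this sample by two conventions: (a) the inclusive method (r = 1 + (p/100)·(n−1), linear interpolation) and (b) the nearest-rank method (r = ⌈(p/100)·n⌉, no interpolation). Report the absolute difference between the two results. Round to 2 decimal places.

n = 13.
(a) r = 4.6; between ranks 4 (319) and 5 (618): 498.4.
(b) the nearest-rank method: rank 4 → 319.
|498.4 − 319| = 179.4.

179.40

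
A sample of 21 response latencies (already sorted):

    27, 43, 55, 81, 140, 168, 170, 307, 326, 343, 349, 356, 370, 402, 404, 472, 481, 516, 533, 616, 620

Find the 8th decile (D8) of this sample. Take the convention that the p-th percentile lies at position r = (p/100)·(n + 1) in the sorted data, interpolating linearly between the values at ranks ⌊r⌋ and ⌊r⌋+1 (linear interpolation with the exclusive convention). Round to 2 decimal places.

n = 21.
r = (80/100)·(21 + 1) = 17.6.
Rank 17 is 481 and rank 18 is 516.
Interpolate: 481 + 0.6·(516 − 481) = 481 + 0.6·35 = 502.

502.00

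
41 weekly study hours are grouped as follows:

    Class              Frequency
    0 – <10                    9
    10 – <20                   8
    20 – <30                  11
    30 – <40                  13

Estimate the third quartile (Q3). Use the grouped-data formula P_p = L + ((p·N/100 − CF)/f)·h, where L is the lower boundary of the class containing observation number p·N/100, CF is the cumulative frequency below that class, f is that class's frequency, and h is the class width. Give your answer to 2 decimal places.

32.12

N = 41; target position k = 75/100 · 41 = 30.75.
Cumulative frequencies: 9, 17, 28, 41.
Observation 30.75 falls in the class 30 – <40.
L = 30, CF = 28, f = 13, h = 10.
P75 = 30 + ((30.75 − 28)/13)·10 = 30 + 2.11538 = 32.1154.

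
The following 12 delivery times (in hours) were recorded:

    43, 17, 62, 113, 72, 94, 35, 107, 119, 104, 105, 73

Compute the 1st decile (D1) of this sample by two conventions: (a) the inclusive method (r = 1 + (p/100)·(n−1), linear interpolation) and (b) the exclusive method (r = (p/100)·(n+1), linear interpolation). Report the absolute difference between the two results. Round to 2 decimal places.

Sorted: 17, 35, 43, 62, 72, 73, 94, 104, 105, 107, 113, 119.
n = 12.
(a) r = 2.1; between ranks 2 (35) and 3 (43): 35.8.
(b) r = 1.3; between ranks 1 (17) and 2 (35): 22.4.
|35.8 − 22.4| = 13.4.

13.40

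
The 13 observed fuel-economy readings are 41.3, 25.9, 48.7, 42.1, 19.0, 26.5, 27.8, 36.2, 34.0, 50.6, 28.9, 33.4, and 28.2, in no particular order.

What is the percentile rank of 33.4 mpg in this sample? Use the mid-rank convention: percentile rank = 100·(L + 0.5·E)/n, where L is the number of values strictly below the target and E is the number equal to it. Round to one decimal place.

Sorted: 19.0, 25.9, 26.5, 27.8, 28.2, 28.9, 33.4, 34.0, 36.2, 41.3, 42.1, 48.7, 50.6.
Count below 33.4: L = 6; count equal: E = 1; n = 13.
Percentile rank = 100·(6 + 0.5·1)/13 = 100·6.5/13 = 50.

50.0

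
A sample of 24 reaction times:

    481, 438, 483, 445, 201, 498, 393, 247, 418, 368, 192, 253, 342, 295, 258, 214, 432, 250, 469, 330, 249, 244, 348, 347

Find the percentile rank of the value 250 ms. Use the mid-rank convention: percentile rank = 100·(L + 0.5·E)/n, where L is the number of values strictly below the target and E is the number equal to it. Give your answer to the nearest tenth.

27.1

Sorted: 192, 201, 214, 244, 247, 249, 250, 253, 258, 295, 330, 342, 347, 348, 368, 393, 418, 432, 438, 445, 469, 481, 483, 498.
Count below 250: L = 6; count equal: E = 1; n = 24.
Percentile rank = 100·(6 + 0.5·1)/24 = 100·6.5/24 = 27.08.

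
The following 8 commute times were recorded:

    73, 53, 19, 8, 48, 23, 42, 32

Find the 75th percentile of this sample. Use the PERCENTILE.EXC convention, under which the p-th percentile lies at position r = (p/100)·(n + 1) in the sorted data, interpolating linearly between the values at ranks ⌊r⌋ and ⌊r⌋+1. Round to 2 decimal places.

51.75

Sorted: 8, 19, 23, 32, 42, 48, 53, 73.
n = 8.
r = (75/100)·(8 + 1) = 6.75.
Rank 6 is 48 and rank 7 is 53.
Interpolate: 48 + 0.75·(53 − 48) = 48 + 0.75·5 = 51.75.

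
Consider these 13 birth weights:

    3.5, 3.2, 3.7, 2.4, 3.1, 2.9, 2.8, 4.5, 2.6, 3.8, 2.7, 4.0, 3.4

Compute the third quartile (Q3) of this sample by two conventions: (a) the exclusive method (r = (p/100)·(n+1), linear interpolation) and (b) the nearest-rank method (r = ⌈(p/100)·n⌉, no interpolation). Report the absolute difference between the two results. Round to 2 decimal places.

Sorted: 2.4, 2.6, 2.7, 2.8, 2.9, 3.1, 3.2, 3.4, 3.5, 3.7, 3.8, 4.0, 4.5.
n = 13.
(a) r = 10.5; between ranks 10 (3.7) and 11 (3.8): 3.75.
(b) the nearest-rank method: rank 10 → 3.7.
|3.75 − 3.7| = 0.05.

0.05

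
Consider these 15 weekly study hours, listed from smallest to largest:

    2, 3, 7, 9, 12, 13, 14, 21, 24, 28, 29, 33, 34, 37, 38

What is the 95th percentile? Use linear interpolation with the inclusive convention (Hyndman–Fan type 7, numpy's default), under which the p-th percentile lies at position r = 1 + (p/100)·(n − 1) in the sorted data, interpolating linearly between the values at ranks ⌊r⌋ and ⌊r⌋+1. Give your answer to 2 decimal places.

n = 15.
r = 1 + (95/100)·(15 − 1) = 1 + 13.3 = 14.3.
Rank 14 is 37 and rank 15 is 38.
Interpolate: 37 + 0.3·(38 − 37) = 37 + 0.3·1 = 37.3.

37.30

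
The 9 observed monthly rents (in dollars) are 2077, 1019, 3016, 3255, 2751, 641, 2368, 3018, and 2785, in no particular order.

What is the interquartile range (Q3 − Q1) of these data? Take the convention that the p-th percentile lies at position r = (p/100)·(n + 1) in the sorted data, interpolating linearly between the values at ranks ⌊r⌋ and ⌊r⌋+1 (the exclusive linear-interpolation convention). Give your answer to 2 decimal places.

Sorted: 641, 1019, 2077, 2368, 2751, 2785, 3016, 3018, 3255.
n = 9.
P25: r = 2.5; ranks 2–3 are 1019, 2077; interpolating gives 1548.
P75: r = 7.5; ranks 7–8 are 3016, 3018; interpolating gives 3017.
Difference: 3017 − 1548 = 1469.

1469.00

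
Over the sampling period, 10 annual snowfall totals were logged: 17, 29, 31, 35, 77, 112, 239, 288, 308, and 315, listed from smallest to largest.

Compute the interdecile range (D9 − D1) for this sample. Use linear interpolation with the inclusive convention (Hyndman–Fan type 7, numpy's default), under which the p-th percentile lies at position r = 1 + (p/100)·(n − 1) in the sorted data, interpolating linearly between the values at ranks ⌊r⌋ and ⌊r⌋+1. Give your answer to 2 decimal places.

280.90

n = 10.
P10: r = 1.9; ranks 1–2 are 17, 29; interpolating gives 27.8.
P90: r = 9.1; ranks 9–10 are 308, 315; interpolating gives 308.7.
Difference: 308.7 − 27.8 = 280.9.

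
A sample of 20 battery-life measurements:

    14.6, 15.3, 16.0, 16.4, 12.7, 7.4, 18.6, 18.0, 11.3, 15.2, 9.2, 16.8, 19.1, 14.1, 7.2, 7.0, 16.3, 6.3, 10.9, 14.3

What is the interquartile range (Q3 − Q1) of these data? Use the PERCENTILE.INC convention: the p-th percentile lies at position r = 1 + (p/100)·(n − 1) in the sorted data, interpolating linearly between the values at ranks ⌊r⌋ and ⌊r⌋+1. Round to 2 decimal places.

Sorted: 6.3, 7.0, 7.2, 7.4, 9.2, 10.9, 11.3, 12.7, 14.1, 14.3, 14.6, 15.2, 15.3, 16.0, 16.3, 16.4, 16.8, 18.0, 18.6, 19.1.
n = 20.
P25: r = 5.75; ranks 5–6 are 9.2, 10.9; interpolating gives 10.475.
P75: r = 15.25; ranks 15–16 are 16.3, 16.4; interpolating gives 16.325.
Difference: 16.325 − 10.475 = 5.85.

5.85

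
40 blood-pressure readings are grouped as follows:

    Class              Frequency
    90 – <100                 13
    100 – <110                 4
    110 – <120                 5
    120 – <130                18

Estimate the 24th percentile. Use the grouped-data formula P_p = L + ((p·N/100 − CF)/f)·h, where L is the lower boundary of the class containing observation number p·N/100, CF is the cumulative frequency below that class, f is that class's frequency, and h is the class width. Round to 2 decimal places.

97.38

N = 40; target position k = 24/100 · 40 = 9.6.
Cumulative frequencies: 13, 17, 22, 40.
Observation 9.6 falls in the class 90 – <100.
L = 90, CF = 0, f = 13, h = 10.
P24 = 90 + ((9.6 − 0)/13)·10 = 90 + 7.38462 = 97.3846.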